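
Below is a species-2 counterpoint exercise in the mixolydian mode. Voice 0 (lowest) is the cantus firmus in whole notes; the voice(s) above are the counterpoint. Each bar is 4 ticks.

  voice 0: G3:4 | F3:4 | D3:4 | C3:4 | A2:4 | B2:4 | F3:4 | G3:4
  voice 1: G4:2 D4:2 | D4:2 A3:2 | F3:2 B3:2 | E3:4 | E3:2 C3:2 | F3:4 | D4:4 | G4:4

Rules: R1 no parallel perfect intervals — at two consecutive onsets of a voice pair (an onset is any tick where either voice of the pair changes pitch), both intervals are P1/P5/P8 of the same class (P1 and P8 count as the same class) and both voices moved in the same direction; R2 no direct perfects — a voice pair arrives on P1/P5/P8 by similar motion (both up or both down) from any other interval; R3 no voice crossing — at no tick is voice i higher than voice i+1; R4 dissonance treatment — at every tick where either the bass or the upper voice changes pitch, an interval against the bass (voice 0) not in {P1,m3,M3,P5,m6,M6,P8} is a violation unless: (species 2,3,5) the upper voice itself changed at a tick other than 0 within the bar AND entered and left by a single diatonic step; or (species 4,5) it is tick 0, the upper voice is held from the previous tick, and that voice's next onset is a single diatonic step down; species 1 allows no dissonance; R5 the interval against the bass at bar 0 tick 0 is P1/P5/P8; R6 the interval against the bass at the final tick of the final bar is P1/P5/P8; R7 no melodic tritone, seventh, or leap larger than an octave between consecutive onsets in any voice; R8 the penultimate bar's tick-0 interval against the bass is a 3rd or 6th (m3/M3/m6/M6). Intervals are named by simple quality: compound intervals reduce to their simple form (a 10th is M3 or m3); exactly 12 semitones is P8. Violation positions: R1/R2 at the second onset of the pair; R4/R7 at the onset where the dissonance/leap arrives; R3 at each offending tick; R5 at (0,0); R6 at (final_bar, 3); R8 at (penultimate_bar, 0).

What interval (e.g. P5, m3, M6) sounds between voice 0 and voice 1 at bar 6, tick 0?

voice 0=F3 voice 1=D4 -> M6

M6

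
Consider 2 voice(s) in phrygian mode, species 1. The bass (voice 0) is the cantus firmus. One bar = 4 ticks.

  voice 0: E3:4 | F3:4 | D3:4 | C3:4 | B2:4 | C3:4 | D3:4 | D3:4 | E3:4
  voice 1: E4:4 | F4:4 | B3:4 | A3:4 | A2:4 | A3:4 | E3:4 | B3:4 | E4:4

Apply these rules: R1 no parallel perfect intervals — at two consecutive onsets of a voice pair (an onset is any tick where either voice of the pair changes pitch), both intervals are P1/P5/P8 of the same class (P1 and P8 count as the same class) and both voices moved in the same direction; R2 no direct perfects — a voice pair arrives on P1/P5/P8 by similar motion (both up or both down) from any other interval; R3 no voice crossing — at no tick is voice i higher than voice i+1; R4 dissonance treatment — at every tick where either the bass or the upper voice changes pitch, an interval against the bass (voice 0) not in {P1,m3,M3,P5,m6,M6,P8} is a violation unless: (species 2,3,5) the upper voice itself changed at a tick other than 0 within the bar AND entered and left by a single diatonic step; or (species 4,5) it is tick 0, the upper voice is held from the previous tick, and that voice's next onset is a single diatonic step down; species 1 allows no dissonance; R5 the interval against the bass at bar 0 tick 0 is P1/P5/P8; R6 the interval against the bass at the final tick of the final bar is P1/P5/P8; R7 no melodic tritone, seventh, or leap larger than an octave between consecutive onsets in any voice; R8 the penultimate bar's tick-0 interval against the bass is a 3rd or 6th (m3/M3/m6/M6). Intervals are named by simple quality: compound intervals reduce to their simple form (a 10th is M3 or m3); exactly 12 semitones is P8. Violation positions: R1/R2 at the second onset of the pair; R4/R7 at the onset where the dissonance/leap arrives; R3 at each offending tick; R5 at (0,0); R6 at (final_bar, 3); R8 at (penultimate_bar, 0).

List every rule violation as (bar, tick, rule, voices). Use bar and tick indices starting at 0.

bar 0: v0=E3 v1=E4 downbeat P8
bar 1: v0=F3 v1=F4 downbeat P8
bar 2: v0=D3 v1=B3 downbeat M6
bar 3: v0=C3 v1=A3 downbeat M6
bar 4: v0=B2 v1=A2 downbeat M2
bar 5: v0=C3 v1=A3 downbeat M6
bar 6: v0=D3 v1=E3 downbeat M2
bar 7: v0=D3 v1=B3 downbeat M6
bar 8: v0=E3 v1=E4 downbeat P8
  -> R1 @ bar 1 tick 0 v(0, 1): E3/E4 P8 -> F3/F4 P8 similar
  -> R7 @ bar 2 tick 0 v(1,): F4->B3 leap 6st
  -> R3 @ bar 4 tick 0 v(0, 1): B2 above A2
  -> R4 @ bar 4 tick 0 v(0, 1): B2/A2 M2 untreated
  -> R3 @ bar 4 tick 1 v(0, 1): B2 above A2
  -> R3 @ bar 4 tick 2 v(0, 1): B2 above A2
  -> R3 @ bar 4 tick 3 v(0, 1): B2 above A2
  -> R4 @ bar 6 tick 0 v(0, 1): D3/E3 M2 untreated
  -> R2 @ bar 8 tick 0 v(0, 1): D3/B3 M6 -> E3/E4 P8 similar

(1, 0, R1, (0, 1))
(2, 0, R7, (1,))
(4, 0, R3, (0, 1))
(4, 0, R4, (0, 1))
(4, 1, R3, (0, 1))
(4, 2, R3, (0, 1))
(4, 3, R3, (0, 1))
(6, 0, R4, (0, 1))
(8, 0, R2, (0, 1))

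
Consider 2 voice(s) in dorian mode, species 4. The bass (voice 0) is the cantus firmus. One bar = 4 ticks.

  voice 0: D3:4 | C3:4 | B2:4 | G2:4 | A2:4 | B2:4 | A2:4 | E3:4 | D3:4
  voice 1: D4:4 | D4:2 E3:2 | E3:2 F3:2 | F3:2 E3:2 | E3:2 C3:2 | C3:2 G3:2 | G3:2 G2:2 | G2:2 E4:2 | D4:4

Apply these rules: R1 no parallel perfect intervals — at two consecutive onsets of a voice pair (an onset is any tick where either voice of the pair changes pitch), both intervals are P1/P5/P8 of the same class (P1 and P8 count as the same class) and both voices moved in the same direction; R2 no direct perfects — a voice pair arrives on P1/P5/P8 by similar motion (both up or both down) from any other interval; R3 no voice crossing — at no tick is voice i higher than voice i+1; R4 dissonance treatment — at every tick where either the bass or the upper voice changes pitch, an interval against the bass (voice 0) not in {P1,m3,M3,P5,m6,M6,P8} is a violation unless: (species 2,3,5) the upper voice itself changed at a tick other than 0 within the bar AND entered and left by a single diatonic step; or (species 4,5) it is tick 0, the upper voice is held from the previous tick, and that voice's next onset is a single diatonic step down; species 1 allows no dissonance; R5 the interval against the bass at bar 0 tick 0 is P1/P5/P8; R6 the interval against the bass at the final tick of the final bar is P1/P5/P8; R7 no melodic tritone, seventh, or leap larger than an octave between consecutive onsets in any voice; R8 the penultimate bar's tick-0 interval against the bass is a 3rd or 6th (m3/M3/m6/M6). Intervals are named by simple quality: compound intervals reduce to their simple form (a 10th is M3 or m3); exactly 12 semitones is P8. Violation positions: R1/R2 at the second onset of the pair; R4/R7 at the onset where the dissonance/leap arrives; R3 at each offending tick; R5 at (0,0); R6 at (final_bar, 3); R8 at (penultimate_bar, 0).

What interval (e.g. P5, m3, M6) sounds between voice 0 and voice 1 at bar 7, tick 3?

P8

voice 0=E3 voice 1=E4 -> P8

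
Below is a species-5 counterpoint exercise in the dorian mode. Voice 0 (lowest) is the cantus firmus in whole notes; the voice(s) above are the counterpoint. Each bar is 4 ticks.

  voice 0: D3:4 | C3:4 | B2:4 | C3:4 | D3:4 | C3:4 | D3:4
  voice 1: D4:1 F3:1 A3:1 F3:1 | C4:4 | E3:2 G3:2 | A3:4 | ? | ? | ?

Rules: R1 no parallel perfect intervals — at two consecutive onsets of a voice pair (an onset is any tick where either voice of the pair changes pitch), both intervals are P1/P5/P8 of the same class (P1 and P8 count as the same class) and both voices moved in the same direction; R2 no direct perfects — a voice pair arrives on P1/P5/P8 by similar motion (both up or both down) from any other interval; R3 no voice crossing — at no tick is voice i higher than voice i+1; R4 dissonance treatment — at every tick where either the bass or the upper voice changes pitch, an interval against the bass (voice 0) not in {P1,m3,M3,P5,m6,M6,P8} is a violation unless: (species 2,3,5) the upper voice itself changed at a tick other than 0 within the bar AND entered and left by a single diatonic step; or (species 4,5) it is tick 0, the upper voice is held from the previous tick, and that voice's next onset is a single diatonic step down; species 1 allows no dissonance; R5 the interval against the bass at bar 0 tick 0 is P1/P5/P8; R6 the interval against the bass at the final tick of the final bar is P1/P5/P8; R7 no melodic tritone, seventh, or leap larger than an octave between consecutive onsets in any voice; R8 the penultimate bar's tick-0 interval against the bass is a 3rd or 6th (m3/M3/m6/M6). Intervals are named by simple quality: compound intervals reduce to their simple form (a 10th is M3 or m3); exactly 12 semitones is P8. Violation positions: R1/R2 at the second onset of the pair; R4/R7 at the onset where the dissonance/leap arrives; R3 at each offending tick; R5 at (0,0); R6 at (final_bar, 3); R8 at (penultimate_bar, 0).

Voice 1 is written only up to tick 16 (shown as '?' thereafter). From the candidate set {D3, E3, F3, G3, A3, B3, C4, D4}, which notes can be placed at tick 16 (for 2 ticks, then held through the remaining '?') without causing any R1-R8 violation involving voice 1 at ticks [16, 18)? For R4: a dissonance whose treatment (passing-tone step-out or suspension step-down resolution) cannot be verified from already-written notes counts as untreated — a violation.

{A3, B3, D3, F3}

D3: legal
E3: violates R4
F3: legal
G3: violates R4
A3: legal
B3: legal
C4: violates R4
D4: violates R2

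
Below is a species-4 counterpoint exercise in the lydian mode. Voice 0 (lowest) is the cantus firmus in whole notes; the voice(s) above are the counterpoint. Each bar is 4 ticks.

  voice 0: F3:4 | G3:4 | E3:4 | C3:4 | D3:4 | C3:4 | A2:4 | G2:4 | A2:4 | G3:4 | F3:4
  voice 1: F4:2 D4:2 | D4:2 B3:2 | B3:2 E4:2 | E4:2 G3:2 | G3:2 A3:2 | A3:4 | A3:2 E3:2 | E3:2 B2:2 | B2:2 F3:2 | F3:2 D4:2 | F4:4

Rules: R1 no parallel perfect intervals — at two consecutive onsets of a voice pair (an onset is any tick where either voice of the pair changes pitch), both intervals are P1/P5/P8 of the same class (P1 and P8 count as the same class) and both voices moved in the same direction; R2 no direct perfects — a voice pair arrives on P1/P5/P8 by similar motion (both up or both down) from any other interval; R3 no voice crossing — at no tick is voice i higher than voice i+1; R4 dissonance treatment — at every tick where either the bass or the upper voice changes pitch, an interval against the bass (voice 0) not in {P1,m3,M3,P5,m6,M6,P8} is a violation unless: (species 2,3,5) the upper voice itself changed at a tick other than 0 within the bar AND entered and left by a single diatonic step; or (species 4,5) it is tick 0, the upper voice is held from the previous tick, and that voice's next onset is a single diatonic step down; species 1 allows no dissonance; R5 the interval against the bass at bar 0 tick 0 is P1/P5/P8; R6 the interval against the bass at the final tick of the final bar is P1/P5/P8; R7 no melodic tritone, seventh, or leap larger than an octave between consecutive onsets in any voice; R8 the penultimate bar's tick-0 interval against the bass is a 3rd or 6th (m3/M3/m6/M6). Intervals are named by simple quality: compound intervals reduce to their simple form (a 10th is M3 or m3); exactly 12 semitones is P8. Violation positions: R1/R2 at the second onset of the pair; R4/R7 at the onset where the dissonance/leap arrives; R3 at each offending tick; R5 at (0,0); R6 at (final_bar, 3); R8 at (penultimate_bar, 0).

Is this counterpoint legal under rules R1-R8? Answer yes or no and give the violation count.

bar 0: v0=F3 v1=F4 (P8)
bar 1: v0=G3 v1=D4 (P5)
bar 2: v0=E3 v1=B3 (P5)
bar 3: v0=C3 v1=E4 (M3)
bar 4: v0=D3 v1=G3 (P4)
bar 5: v0=C3 v1=A3 (M6)
bar 6: v0=A2 v1=A3 (P8)
bar 7: v0=G2 v1=E3 (M6)
bar 8: v0=A2 v1=B2 (M2)
bar 9: v0=G3 v1=F3 (M2)
bar 10: v0=F3 v1=F4 (P8)
  R4 @ bar4.0: D3/G3 P4 untreated
  R4 @ bar8.0: A2/B2 M2 untreated
  R7 @ bar8.2: B2->F3 leap 6st
  R3 @ bar9.0: G3 above F3
  R4 @ bar9.0: G3/F3 M2 untreated
  R7 @ bar9.0: A2->G3 leap 10st
  R8 @ bar9.0: penult M2 not 3rd/6th
  R3 @ bar9.1: G3 above F3

No (8 violations)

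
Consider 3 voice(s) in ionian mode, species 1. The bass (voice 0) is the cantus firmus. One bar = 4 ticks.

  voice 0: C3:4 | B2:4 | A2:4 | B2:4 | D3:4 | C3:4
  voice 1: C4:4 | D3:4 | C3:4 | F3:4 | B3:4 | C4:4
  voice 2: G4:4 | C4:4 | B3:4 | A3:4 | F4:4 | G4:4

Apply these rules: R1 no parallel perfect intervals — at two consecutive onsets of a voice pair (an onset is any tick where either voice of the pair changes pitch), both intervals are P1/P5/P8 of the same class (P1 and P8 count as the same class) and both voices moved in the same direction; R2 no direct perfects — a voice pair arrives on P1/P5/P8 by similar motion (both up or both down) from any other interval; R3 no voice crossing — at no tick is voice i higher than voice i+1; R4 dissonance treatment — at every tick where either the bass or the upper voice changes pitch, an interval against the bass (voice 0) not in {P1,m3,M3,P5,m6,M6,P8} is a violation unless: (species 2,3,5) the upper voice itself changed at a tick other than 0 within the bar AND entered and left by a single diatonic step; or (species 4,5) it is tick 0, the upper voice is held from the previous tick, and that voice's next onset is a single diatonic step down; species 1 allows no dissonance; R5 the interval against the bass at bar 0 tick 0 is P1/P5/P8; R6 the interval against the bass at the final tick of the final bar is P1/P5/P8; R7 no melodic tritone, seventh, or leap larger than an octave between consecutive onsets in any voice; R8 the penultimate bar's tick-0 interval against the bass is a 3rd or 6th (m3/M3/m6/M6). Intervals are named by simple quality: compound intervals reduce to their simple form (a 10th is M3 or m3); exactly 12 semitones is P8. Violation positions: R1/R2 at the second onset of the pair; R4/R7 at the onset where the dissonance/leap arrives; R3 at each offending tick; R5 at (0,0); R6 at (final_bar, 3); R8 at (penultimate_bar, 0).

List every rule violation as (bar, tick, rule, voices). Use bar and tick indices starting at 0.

(1, 0, R4, (0, 2))
(1, 0, R7, (1,))
(2, 0, R4, (0, 2))
(3, 0, R4, (0, 1))
(3, 0, R4, (0, 2))
(4, 0, R7, (1,))
(5, 0, R2, (1, 2))

bar 0: v0=C3 v1=C4 v2=G4 downbeat P5
bar 1: v0=B2 v1=D3 v2=C4 downbeat m2
bar 2: v0=A2 v1=C3 v2=B3 downbeat M2
bar 3: v0=B2 v1=F3 v2=A3 downbeat m7
bar 4: v0=D3 v1=B3 v2=F4 downbeat m3
bar 5: v0=C3 v1=C4 v2=G4 downbeat P5
  -> R4 @ bar 1 tick 0 v(0, 2): B2/C4 m2 untreated
  -> R7 @ bar 1 tick 0 v(1,): C4->D3 leap 10st
  -> R4 @ bar 2 tick 0 v(0, 2): A2/B3 M2 untreated
  -> R4 @ bar 3 tick 0 v(0, 1): B2/F3 TT untreated
  -> R4 @ bar 3 tick 0 v(0, 2): B2/A3 m7 untreated
  -> R7 @ bar 4 tick 0 v(1,): F3->B3 leap 6st
  -> R2 @ bar 5 tick 0 v(1, 2): B3/F4 TT -> C4/G4 P5 similar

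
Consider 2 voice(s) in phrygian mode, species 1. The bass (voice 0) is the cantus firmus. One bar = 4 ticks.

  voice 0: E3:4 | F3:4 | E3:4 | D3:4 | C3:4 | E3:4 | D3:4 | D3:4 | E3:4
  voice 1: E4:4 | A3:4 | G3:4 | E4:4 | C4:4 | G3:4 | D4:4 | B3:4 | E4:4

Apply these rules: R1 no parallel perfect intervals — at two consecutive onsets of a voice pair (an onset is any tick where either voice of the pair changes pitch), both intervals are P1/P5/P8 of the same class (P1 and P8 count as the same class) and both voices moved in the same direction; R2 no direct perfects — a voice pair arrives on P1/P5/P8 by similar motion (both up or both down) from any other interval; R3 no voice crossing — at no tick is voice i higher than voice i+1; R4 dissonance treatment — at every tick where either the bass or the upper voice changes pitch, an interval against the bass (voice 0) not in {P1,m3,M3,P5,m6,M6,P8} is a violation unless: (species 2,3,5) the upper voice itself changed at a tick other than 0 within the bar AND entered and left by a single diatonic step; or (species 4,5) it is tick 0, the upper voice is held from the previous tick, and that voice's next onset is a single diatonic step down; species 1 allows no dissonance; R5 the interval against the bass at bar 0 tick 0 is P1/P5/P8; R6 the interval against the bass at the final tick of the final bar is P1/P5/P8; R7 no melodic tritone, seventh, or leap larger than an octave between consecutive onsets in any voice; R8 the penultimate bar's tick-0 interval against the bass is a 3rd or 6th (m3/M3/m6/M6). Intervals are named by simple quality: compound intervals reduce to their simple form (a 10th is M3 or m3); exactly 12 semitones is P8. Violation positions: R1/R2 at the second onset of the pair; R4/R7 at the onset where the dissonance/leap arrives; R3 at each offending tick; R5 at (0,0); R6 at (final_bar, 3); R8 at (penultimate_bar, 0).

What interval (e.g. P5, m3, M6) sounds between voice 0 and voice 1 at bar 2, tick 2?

m3

voice 0=E3 voice 1=G3 -> m3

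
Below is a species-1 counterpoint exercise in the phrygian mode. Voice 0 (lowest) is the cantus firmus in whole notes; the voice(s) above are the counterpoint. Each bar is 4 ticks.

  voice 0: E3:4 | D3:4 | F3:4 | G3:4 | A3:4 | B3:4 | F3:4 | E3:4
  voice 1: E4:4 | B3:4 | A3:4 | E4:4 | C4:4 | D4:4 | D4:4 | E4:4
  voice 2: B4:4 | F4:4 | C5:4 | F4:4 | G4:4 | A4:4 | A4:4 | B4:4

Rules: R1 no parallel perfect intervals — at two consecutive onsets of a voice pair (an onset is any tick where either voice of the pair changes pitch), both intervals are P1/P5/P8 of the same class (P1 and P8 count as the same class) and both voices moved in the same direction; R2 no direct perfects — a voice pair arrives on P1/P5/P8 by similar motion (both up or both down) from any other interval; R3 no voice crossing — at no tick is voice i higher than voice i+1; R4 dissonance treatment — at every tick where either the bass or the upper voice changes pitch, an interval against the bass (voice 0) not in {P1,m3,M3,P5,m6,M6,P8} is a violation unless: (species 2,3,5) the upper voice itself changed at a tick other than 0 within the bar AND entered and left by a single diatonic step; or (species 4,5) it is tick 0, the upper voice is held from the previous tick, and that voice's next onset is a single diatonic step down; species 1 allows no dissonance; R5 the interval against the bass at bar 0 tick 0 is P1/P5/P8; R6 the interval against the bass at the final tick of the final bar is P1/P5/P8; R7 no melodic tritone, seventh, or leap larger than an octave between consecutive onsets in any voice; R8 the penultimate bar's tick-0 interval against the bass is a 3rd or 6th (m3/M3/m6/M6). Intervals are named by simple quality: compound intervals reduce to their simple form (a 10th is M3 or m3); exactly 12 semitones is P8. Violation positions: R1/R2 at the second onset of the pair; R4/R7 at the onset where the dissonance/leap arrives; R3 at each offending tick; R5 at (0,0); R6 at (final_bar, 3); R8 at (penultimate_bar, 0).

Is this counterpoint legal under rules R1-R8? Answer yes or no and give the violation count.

No (8 violations)

bar 0: v0=E3 v1=E4 v2=B4 (P5)
bar 1: v0=D3 v1=B3 v2=F4 (m3)
bar 2: v0=F3 v1=A3 v2=C5 (P5)
bar 3: v0=G3 v1=E4 v2=F4 (m7)
bar 4: v0=A3 v1=C4 v2=G4 (m7)
bar 5: v0=B3 v1=D4 v2=A4 (m7)
bar 6: v0=F3 v1=D4 v2=A4 (M3)
bar 7: v0=E3 v1=E4 v2=B4 (P5)
  R7 @ bar1.0: B4->F4 leap 6st
  R2 @ bar2.0: D3/F4 m3 -> F3/C5 P5 similar
  R4 @ bar3.0: G3/F4 m7 untreated
  R4 @ bar4.0: A3/G4 m7 untreated
  R1 @ bar5.0: C4/G4 P5 -> D4/A4 P5 similar
  R4 @ bar5.0: B3/A4 m7 untreated
  R7 @ bar6.0: B3->F3 leap 6st
  R1 @ bar7.0: D4/A4 P5 -> E4/B4 P5 similar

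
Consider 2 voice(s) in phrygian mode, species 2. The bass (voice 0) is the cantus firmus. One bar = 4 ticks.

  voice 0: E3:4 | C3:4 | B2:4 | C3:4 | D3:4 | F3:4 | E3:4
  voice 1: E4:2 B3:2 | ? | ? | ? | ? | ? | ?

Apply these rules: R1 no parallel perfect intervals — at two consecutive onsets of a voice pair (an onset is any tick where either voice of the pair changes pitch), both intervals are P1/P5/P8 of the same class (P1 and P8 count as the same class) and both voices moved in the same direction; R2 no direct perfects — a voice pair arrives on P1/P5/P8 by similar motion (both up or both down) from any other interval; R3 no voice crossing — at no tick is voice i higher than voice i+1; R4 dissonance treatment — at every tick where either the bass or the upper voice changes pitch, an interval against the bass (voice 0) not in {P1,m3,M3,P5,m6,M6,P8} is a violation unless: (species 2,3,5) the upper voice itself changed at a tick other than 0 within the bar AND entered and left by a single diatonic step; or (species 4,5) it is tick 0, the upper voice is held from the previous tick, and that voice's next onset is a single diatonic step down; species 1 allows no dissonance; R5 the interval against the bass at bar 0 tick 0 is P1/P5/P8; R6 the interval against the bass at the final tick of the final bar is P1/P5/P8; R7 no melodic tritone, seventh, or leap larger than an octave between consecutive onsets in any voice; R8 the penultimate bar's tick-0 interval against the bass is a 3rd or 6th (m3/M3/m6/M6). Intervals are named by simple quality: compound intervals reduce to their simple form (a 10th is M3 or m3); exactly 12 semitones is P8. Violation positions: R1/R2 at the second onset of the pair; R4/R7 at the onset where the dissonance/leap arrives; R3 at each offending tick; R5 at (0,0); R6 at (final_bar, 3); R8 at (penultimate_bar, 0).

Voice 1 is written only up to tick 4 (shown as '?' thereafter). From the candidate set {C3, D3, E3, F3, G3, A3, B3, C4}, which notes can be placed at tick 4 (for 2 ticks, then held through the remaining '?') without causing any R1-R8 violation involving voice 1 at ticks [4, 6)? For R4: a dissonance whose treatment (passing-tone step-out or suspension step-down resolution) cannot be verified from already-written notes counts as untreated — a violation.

C3: violates R2,R7
D3: violates R4
E3: legal
F3: violates R4,R7
G3: violates R1
A3: legal
B3: violates R4
C4: legal

{A3, C4, E3}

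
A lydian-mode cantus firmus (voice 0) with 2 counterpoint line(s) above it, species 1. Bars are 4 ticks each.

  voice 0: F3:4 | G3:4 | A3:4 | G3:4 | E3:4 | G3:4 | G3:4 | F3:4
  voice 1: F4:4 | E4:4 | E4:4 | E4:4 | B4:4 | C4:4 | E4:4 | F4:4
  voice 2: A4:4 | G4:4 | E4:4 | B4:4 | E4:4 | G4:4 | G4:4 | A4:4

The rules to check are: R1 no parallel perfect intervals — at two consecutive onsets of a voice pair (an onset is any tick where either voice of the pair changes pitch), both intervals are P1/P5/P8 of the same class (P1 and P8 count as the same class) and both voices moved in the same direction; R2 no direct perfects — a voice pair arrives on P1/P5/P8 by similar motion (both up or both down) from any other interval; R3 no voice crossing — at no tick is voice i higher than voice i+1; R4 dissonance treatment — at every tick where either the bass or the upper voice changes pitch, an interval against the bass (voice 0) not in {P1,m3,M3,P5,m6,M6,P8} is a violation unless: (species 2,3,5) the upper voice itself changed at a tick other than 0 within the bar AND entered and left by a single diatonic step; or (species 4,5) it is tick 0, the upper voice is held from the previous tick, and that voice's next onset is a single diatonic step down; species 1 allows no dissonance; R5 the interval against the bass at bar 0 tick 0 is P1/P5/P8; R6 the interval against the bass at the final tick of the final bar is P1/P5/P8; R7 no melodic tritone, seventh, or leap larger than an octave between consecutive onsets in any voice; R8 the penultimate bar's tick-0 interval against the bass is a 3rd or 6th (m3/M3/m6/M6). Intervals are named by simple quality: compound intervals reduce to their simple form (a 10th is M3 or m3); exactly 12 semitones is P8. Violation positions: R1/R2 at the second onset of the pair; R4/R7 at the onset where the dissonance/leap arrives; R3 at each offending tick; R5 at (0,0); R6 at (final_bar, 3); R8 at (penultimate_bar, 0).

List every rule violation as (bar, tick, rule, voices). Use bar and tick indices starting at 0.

bar 0: v0=F3 v1=F4 v2=A4 downbeat M3
bar 1: v0=G3 v1=E4 v2=G4 downbeat P8
bar 2: v0=A3 v1=E4 v2=E4 downbeat P5
bar 3: v0=G3 v1=E4 v2=B4 downbeat M3
bar 4: v0=E3 v1=B4 v2=E4 downbeat P8
bar 5: v0=G3 v1=C4 v2=G4 downbeat P8
bar 6: v0=G3 v1=E4 v2=G4 downbeat P8
bar 7: v0=F3 v1=F4 v2=A4 downbeat M3
  -> R5 @ bar 0 tick 0 v(0, 2): opens on M3
  -> R2 @ bar 4 tick 0 v(0, 2): G3/B4 M3 -> E3/E4 P8 similar
  -> R3 @ bar 4 tick 0 v(1, 2): B4 above E4
  -> R3 @ bar 4 tick 1 v(1, 2): B4 above E4
  -> R3 @ bar 4 tick 2 v(1, 2): B4 above E4
  -> R3 @ bar 4 tick 3 v(1, 2): B4 above E4
  -> R1 @ bar 5 tick 0 v(0, 2): E3/E4 P8 -> G3/G4 P8 similar
  -> R4 @ bar 5 tick 0 v(0, 1): G3/C4 P4 untreated
  -> R7 @ bar 5 tick 0 v(1,): B4->C4 leap 11st
  -> R8 @ bar 6 tick 0 v(0, 2): penult P8 not 3rd/6th
  -> R6 @ bar 7 tick 3 v(0, 2): closes on M3

(0, 0, R5, (0, 2))
(4, 0, R2, (0, 2))
(4, 0, R3, (1, 2))
(4, 1, R3, (1, 2))
(4, 2, R3, (1, 2))
(4, 3, R3, (1, 2))
(5, 0, R1, (0, 2))
(5, 0, R4, (0, 1))
(5, 0, R7, (1,))
(6, 0, R8, (0, 2))
(7, 3, R6, (0, 2))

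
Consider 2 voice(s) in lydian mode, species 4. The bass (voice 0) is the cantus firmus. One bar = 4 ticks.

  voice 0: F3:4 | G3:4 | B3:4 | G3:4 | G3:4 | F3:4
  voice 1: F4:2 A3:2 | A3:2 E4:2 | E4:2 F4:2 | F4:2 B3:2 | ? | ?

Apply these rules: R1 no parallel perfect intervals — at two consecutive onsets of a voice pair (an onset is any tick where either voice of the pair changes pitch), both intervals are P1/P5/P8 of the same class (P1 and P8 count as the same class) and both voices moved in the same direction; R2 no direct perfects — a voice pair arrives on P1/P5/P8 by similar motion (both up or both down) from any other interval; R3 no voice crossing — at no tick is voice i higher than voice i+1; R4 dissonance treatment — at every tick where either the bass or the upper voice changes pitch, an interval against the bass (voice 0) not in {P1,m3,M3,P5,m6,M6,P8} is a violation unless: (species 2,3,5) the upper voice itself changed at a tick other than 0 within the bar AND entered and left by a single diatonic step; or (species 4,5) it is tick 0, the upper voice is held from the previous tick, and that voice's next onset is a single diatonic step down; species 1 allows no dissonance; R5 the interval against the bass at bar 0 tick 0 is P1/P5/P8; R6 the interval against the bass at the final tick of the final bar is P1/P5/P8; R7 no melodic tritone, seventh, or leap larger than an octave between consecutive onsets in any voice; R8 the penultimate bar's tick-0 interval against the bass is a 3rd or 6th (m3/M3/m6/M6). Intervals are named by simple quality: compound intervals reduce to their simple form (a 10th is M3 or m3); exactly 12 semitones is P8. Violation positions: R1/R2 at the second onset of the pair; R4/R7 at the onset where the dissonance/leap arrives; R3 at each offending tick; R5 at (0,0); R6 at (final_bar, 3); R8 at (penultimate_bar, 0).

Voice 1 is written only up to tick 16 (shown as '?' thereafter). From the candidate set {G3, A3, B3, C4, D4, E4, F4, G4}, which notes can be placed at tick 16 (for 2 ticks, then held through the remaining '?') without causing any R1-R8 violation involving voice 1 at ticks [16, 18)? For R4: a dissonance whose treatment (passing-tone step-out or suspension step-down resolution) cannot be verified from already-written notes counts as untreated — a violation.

{B3, E4}

G3: violates R8
A3: violates R4,R8
B3: legal
C4: violates R4,R8
D4: violates R8
E4: legal
F4: violates R4,R7,R8
G4: violates R8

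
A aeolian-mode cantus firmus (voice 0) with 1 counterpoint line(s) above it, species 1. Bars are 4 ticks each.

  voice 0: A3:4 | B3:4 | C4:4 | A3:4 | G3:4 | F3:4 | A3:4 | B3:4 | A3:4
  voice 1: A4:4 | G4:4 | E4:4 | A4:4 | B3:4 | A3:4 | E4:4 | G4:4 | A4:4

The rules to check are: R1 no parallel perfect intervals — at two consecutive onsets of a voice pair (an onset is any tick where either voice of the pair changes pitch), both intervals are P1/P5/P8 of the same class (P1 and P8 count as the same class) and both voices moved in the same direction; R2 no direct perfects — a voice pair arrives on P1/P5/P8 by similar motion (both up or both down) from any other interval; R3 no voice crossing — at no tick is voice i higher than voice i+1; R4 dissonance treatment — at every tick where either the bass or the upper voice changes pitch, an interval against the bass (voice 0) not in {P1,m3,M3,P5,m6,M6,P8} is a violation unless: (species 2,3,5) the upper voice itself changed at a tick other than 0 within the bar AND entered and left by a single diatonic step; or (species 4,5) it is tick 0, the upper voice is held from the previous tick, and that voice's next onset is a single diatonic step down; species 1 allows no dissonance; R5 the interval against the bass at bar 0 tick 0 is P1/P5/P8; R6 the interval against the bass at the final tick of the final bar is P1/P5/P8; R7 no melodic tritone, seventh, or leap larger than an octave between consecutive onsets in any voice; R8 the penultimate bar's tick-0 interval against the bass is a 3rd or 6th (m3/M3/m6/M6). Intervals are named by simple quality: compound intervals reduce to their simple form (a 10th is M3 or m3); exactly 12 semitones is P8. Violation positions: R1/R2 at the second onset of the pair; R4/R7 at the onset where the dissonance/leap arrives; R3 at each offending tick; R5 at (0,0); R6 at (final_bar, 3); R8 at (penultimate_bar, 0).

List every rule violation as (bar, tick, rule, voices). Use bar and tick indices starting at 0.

bar 0: v0=A3 v1=A4 downbeat P8
bar 1: v0=B3 v1=G4 downbeat m6
bar 2: v0=C4 v1=E4 downbeat M3
bar 3: v0=A3 v1=A4 downbeat P8
bar 4: v0=G3 v1=B3 downbeat M3
bar 5: v0=F3 v1=A3 downbeat M3
bar 6: v0=A3 v1=E4 downbeat P5
bar 7: v0=B3 v1=G4 downbeat m6
bar 8: v0=A3 v1=A4 downbeat P8
  -> R7 @ bar 4 tick 0 v(1,): A4->B3 leap 10st
  -> R2 @ bar 6 tick 0 v(0, 1): F3/A3 M3 -> A3/E4 P5 similar

(4, 0, R7, (1,))
(6, 0, R2, (0, 1))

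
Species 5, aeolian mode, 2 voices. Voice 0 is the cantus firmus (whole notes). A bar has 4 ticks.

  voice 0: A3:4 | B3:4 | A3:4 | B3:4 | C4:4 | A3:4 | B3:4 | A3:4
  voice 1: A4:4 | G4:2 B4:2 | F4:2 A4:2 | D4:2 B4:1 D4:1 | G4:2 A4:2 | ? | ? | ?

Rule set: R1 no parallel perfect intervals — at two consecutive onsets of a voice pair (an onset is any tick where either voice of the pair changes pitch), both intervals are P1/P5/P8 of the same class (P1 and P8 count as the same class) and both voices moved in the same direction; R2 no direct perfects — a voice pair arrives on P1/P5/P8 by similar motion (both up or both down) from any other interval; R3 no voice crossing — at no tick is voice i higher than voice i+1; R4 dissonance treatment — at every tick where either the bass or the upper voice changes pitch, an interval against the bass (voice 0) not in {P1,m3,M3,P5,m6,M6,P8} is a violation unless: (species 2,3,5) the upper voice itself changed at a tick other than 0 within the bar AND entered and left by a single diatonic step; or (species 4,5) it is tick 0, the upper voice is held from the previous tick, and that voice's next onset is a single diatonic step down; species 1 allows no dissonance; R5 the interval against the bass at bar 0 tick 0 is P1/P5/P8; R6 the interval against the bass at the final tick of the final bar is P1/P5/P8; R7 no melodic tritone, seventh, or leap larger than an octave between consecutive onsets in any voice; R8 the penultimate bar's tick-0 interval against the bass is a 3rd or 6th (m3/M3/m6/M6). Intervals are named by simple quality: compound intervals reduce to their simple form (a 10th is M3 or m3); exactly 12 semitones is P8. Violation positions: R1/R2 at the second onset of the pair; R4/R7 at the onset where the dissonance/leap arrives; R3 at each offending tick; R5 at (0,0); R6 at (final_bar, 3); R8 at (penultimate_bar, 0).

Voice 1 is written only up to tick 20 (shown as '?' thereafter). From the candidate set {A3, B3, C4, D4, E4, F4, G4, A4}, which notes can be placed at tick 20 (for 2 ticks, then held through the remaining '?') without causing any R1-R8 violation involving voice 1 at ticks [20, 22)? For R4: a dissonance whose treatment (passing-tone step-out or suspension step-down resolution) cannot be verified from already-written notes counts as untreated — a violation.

{A4, C4, F4}

A3: violates R2
B3: violates R4,R7
C4: legal
D4: violates R4
E4: violates R2
F4: legal
G4: violates R4
A4: legal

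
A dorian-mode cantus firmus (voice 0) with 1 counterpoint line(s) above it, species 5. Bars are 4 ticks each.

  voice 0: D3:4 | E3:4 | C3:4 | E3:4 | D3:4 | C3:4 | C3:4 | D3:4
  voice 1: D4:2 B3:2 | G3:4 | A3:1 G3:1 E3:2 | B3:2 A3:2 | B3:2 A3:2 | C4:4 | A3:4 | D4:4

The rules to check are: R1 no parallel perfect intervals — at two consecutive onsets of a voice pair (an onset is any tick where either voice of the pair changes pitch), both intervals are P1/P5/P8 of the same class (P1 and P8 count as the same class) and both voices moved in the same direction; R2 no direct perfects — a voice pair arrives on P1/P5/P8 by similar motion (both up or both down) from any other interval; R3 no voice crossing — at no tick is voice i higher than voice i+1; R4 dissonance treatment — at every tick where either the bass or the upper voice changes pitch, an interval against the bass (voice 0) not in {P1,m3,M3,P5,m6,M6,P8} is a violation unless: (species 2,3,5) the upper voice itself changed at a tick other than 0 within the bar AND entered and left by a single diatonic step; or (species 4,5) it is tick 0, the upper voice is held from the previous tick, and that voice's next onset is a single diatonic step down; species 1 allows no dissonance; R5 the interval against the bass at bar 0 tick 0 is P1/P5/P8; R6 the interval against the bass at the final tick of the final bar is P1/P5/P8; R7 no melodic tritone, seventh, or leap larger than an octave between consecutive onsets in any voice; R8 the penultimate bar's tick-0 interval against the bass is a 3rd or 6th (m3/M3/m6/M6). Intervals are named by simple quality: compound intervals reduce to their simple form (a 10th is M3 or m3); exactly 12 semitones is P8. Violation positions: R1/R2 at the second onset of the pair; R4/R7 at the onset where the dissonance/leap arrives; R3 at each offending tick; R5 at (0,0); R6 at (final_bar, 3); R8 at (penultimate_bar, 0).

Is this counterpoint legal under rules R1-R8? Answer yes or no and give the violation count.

bar 0: v0=D3 v1=D4 (P8)
bar 1: v0=E3 v1=G3 (m3)
bar 2: v0=C3 v1=A3 (M6)
bar 3: v0=E3 v1=B3 (P5)
bar 4: v0=D3 v1=B3 (M6)
bar 5: v0=C3 v1=C4 (P8)
bar 6: v0=C3 v1=A3 (M6)
bar 7: v0=D3 v1=D4 (P8)
  R2 @ bar3.0: C3/E3 M3 -> E3/B3 P5 similar
  R2 @ bar7.0: C3/A3 M6 -> D3/D4 P8 similar

No (2 violations)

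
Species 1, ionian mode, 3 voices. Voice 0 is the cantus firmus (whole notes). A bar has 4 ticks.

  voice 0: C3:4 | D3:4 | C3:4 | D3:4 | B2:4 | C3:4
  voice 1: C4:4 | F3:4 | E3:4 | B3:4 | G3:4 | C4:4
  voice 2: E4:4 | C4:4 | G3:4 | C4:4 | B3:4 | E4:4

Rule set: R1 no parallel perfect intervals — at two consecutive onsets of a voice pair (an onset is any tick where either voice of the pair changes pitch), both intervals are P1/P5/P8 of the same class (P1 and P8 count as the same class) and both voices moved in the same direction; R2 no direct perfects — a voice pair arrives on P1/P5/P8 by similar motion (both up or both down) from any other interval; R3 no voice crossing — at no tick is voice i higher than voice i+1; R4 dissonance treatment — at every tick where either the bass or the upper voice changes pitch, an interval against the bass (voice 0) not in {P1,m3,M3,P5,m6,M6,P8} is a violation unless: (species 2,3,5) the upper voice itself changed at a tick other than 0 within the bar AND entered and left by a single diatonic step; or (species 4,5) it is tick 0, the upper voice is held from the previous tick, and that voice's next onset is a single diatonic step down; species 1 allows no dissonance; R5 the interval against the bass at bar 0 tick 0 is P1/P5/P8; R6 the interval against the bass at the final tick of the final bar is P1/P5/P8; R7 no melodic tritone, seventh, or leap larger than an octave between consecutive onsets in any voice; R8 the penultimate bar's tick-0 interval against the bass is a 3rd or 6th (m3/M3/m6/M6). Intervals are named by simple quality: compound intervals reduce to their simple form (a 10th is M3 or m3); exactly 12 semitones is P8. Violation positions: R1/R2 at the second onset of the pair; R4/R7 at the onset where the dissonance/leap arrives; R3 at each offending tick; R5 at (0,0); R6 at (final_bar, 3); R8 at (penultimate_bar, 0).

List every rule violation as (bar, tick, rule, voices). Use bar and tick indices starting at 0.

bar 0: v0=C3 v1=C4 v2=E4 downbeat M3
bar 1: v0=D3 v1=F3 v2=C4 downbeat m7
bar 2: v0=C3 v1=E3 v2=G3 downbeat P5
bar 3: v0=D3 v1=B3 v2=C4 downbeat m7
bar 4: v0=B2 v1=G3 v2=B3 downbeat P8
bar 5: v0=C3 v1=C4 v2=E4 downbeat M3
  -> R5 @ bar 0 tick 0 v(0, 2): opens on M3
  -> R2 @ bar 1 tick 0 v(1, 2): C4/E4 M3 -> F3/C4 P5 similar
  -> R4 @ bar 1 tick 0 v(0, 2): D3/C4 m7 untreated
  -> R2 @ bar 2 tick 0 v(0, 2): D3/C4 m7 -> C3/G3 P5 similar
  -> R4 @ bar 3 tick 0 v(0, 2): D3/C4 m7 untreated
  -> R2 @ bar 4 tick 0 v(0, 2): D3/C4 m7 -> B2/B3 P8 similar
  -> R8 @ bar 4 tick 0 v(0, 2): penult P8 not 3rd/6th
  -> R2 @ bar 5 tick 0 v(0, 1): B2/G3 m6 -> C3/C4 P8 similar
  -> R6 @ bar 5 tick 3 v(0, 2): closes on M3

(0, 0, R5, (0, 2))
(1, 0, R2, (1, 2))
(1, 0, R4, (0, 2))
(2, 0, R2, (0, 2))
(3, 0, R4, (0, 2))
(4, 0, R2, (0, 2))
(4, 0, R8, (0, 2))
(5, 0, R2, (0, 1))
(5, 3, R6, (0, 2))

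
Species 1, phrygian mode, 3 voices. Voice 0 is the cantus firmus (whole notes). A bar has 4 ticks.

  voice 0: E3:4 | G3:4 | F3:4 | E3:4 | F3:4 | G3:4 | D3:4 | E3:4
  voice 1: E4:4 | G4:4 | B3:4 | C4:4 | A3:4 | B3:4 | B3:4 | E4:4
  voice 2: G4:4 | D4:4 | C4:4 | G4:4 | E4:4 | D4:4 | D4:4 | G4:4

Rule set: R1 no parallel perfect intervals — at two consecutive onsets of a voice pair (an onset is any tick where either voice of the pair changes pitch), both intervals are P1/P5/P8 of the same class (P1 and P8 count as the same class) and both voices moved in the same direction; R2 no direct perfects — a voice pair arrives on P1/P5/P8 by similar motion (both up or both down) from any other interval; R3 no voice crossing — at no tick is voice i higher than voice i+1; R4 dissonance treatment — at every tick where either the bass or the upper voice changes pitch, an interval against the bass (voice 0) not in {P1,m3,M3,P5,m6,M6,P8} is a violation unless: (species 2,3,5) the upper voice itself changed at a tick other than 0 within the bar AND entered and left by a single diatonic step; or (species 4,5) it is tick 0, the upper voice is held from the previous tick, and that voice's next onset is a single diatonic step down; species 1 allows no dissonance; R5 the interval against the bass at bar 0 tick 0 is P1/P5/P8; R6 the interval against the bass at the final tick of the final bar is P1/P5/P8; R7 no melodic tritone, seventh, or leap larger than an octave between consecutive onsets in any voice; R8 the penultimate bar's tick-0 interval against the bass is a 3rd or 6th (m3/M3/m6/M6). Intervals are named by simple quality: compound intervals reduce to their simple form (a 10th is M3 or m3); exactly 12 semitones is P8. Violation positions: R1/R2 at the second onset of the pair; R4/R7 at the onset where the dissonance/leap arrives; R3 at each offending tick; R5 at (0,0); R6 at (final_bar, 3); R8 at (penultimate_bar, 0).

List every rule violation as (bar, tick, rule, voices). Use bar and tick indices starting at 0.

(0, 0, R5, (0, 2))
(1, 0, R1, (0, 1))
(1, 0, R3, (1, 2))
(1, 1, R3, (1, 2))
(1, 2, R3, (1, 2))
(1, 3, R3, (1, 2))
(2, 0, R1, (0, 2))
(2, 0, R4, (0, 1))
(3, 0, R2, (1, 2))
(4, 0, R1, (1, 2))
(4, 0, R4, (0, 2))
(6, 0, R8, (0, 2))
(7, 0, R2, (0, 1))
(7, 3, R6, (0, 2))

bar 0: v0=E3 v1=E4 v2=G4 downbeat m3
bar 1: v0=G3 v1=G4 v2=D4 downbeat P5
bar 2: v0=F3 v1=B3 v2=C4 downbeat P5
bar 3: v0=E3 v1=C4 v2=G4 downbeat m3
bar 4: v0=F3 v1=A3 v2=E4 downbeat M7
bar 5: v0=G3 v1=B3 v2=D4 downbeat P5
bar 6: v0=D3 v1=B3 v2=D4 downbeat P8
bar 7: v0=E3 v1=E4 v2=G4 downbeat m3
  -> R5 @ bar 0 tick 0 v(0, 2): opens on m3
  -> R1 @ bar 1 tick 0 v(0, 1): E3/E4 P8 -> G3/G4 P8 similar
  -> R3 @ bar 1 tick 0 v(1, 2): G4 above D4
  -> R3 @ bar 1 tick 1 v(1, 2): G4 above D4
  -> R3 @ bar 1 tick 2 v(1, 2): G4 above D4
  -> R3 @ bar 1 tick 3 v(1, 2): G4 above D4
  -> R1 @ bar 2 tick 0 v(0, 2): G3/D4 P5 -> F3/C4 P5 similar
  -> R4 @ bar 2 tick 0 v(0, 1): F3/B3 TT untreated
  -> R2 @ bar 3 tick 0 v(1, 2): B3/C4 m2 -> C4/G4 P5 similar
  -> R1 @ bar 4 tick 0 v(1, 2): C4/G4 P5 -> A3/E4 P5 similar
  -> R4 @ bar 4 tick 0 v(0, 2): F3/E4 M7 untreated
  -> R8 @ bar 6 tick 0 v(0, 2): penult P8 not 3rd/6th
  -> R2 @ bar 7 tick 0 v(0, 1): D3/B3 M6 -> E3/E4 P8 similar
  -> R6 @ bar 7 tick 3 v(0, 2): closes on m3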